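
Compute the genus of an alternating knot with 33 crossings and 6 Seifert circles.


For alternating knots, g = (c - s + 1)/2.
= (33 - 6 + 1)/2
= 28/2 = 14

14


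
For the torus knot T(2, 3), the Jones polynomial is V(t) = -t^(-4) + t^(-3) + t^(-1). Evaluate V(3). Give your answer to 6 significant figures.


Substituting t = 3 into V(t) = -t^(-4) + t^(-3) + t^(-1):
  (-)t^(-4) = -0.0123457
  (+)t^(-3) = 0.037037
  (+)t^(-1) = 0.333333
Sum = (-0.0123457) + (0.037037) + (0.333333)
= 0.3580246914
Rounded to 6 significant figures: 0.358025

0.358025


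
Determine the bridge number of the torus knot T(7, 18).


The bridge number of T(p,q) is min(p,q).
min(7, 18) = 7

7


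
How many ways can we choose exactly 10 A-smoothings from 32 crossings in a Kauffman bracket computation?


We choose which 10 of 32 crossings get A-smoothings.
C(32, 10) = 32! / (10! * 22!)
= 64512240

64512240


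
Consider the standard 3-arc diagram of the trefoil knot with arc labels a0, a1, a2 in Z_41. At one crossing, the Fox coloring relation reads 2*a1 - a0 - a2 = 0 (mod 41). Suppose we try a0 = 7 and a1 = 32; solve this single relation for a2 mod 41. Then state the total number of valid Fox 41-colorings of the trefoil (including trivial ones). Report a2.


Step 1: Apply the given crossing relation 2*a1 - a0 - a2 = 0 (mod 41).
  a2 = 2*a1 - a0 mod 41
  a2 = 2*32 - 7 mod 41
  a2 = 64 - 7 mod 41
  a2 = 57 mod 41 = 16
Step 2: The trefoil has determinant 3.
  Number of Fox p-colorings (p prime) is p^2 if p = 3, else p.
  Since 41 does not divide 3, only trivial (constant) colorings exist.
  (So the trial a0 = 7, a1 = 32 with a0 != a1 does NOT extend to a valid coloring of the whole trefoil: the other two crossing relations require 3*(a1 - a0) = 0 (mod 41), which fails.)
  Total colorings = 41
Step 3: a2 = 16, total Fox 41-colorings = 41

16


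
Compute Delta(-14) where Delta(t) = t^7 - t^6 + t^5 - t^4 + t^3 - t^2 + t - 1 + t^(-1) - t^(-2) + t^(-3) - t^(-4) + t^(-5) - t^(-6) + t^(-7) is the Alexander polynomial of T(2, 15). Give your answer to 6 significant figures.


Substituting t = -14 into Delta(t) = t^7 - t^6 + t^5 - t^4 + t^3 - t^2 + t - 1 + t^(-1) - t^(-2) + t^(-3) - t^(-4) + t^(-5) - t^(-6) + t^(-7):
Term values: (-105413504) + (-7529536) + (-537824) + (-38416) + (-2744) + (-196) + (-14) + (-1) + (-0.0714286) + (-0.00510204) + (-0.000364431) + (-2.60308e-05) + (-1.85934e-06) + (-1.3281e-07) + (-9.48645e-09)
Sum = -113522235.1
Rounded to 6 significant figures: -1.13522e+08

-1.13522e+08


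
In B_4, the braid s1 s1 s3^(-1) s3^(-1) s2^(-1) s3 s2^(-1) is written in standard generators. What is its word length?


The word length counts the number of generators (including inverses).
Listing each generator: s1, s1, s3^(-1), s3^(-1), s2^(-1), s3, s2^(-1)
There are 7 generators in this braid word.

7


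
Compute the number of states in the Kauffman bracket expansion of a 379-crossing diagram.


Each crossing contributes 2 choices (A-smoothing or B-smoothing).
Total states = 2^379 = 1231312693637327475383720003129487931408741852202045208373384168882678805359287831606695820465153613775207124697088

1231312693637327475383720003129487931408741852202045208373384168882678805359287831606695820465153613775207124697088


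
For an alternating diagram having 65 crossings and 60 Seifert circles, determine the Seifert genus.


For alternating knots, g = (c - s + 1)/2.
= (65 - 60 + 1)/2
= 6/2 = 3

3


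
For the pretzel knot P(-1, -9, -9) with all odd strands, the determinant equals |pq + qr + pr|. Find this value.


Step 1: Compute pq + qr + pr.
pq = (-1)*(-9) = 9
qr = (-9)*(-9) = 81
pr = (-1)*(-9) = 9
pq + qr + pr = 9 + 81 + 9 = 99
Step 2: Take absolute value.
det(P(-1,-9,-9)) = |99| = 99

99


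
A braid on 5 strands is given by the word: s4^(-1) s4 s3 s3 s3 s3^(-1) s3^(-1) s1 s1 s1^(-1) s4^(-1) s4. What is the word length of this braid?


The word length counts the number of generators (including inverses).
Listing each generator: s4^(-1), s4, s3, s3, s3, s3^(-1), s3^(-1), s1, s1, s1^(-1), s4^(-1), s4
There are 12 generators in this braid word.

12


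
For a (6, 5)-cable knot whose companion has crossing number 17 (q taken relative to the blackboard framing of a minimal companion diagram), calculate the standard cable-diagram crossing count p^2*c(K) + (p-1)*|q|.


Step 1: Each of the c(K) crossings of the companion diagram becomes p*p = p^2 crossings among the p parallel strands, and each of the |q| twists s_1 s_2 ... s_(p-1) adds (p-1) crossings.
  Crossings = p^2 * c(K) + (p-1)*|q|
Step 2: = 6^2 * 17 + (6-1)*5
Step 3: = 36*17 + 5*5
Step 4: = 612 + 25 = 637

637


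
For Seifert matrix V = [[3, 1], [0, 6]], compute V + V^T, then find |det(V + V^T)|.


Step 1: Form V + V^T where V = [[3, 1], [0, 6]]
  V^T = [[3, 0], [1, 6]]
  V + V^T = [[6, 1], [1, 12]]
Step 2: det(V + V^T) = 6*12 - 1*1
  = 72 - 1 = 71
Step 3: Knot determinant = |det(V + V^T)| = |71| = 71

71


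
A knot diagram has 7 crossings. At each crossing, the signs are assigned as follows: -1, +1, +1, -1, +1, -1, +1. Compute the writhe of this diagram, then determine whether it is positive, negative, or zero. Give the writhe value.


Step 1: Count positive crossings (+1).
Positive crossings: 4
Step 2: Count negative crossings (-1).
Negative crossings: 3
Step 3: Writhe = (positive) - (negative)
w = 4 - 3 = 1
Step 4: |w| = 1, and w is positive

1


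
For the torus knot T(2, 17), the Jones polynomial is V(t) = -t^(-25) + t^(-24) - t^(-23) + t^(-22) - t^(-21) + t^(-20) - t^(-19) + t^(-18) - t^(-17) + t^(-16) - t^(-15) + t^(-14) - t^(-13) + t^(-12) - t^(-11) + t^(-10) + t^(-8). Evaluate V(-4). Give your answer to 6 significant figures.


Substituting t = -4 into V(t) = -t^(-25) + t^(-24) - t^(-23) + t^(-22) - t^(-21) + t^(-20) - t^(-19) + t^(-18) - t^(-17) + t^(-16) - t^(-15) + t^(-14) - t^(-13) + t^(-12) - t^(-11) + t^(-10) + t^(-8):
  (-)t^(-25) = 8.88178e-16
  (+)t^(-24) = 3.55271e-15
  (-)t^(-23) = 1.42109e-14
  (+)t^(-22) = 5.68434e-14
  (-)t^(-21) = 2.27374e-13
  (+)t^(-20) = 9.09495e-13
  (-)t^(-19) = 3.63798e-12
  (+)t^(-18) = 1.45519e-11
  (-)t^(-17) = 5.82077e-11
  (+)t^(-16) = 2.32831e-10
  (-)t^(-15) = 9.31323e-10
  (+)t^(-14) = 3.72529e-09
  (-)t^(-13) = 1.49012e-08
  (+)t^(-12) = 5.96046e-08
  (-)t^(-11) = 2.38419e-07
  (+)t^(-10) = 9.53674e-07
  (+)t^(-8) = 1.52588e-05
Sum = (8.88178e-16) + (3.55271e-15) + (1.42109e-14) + (5.68434e-14) + (2.27374e-13) + (9.09495e-13) + (3.63798e-12) + (1.45519e-11) + (5.82077e-11) + (2.32831e-10) + (9.31323e-10) + (3.72529e-09) + (1.49012e-08) + (5.96046e-08) + (2.38419e-07) + (9.53674e-07) + (1.52588e-05)
= 1.653035482e-05
Rounded to 6 significant figures: 1.65304e-05

1.65304e-05


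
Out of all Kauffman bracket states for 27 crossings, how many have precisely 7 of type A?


We choose which 7 of 27 crossings get A-smoothings.
C(27, 7) = 27! / (7! * 20!)
= 888030

888030


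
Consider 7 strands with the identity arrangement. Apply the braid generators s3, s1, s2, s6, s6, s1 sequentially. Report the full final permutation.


Starting with identity [1, 2, 3, 4, 5, 6, 7].
Apply generators in sequence:
  After s3: [1, 2, 4, 3, 5, 6, 7]
  After s1: [2, 1, 4, 3, 5, 6, 7]
  After s2: [2, 4, 1, 3, 5, 6, 7]
  After s6: [2, 4, 1, 3, 5, 7, 6]
  After s6: [2, 4, 1, 3, 5, 6, 7]
  After s1: [4, 2, 1, 3, 5, 6, 7]
Final permutation: [4, 2, 1, 3, 5, 6, 7]

[4, 2, 1, 3, 5, 6, 7]


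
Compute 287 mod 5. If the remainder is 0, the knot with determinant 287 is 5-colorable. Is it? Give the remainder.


Step 1: A knot is p-colorable if and only if p divides its determinant.
Step 2: Compute 287 mod 5.
287 = 57 * 5 + 2
Step 3: 287 mod 5 = 2
Step 4: The knot is 5-colorable: no

2


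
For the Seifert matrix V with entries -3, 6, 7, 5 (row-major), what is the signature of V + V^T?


Step 1: V + V^T = [[-6, 13], [13, 10]]
Step 2: trace = 4, det = -229
Step 3: Discriminant = 4^2 - 4*(-229) = 932
Step 4: Eigenvalues: 17.2643, -13.2643
Step 5: Signature = (# positive eigenvalues) - (# negative eigenvalues) = 0

0


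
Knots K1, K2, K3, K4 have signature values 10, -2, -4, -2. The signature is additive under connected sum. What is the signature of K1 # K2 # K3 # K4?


The signature is additive under connected sum.
signature(K1 # K2 # K3 # K4) = (10) + (-2) + (-4) + (-2)
= 2

2


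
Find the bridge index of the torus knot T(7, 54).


The bridge number of T(p,q) is min(p,q).
min(7, 54) = 7

7


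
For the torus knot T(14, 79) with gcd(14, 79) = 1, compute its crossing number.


For a torus knot T(p, q) with gcd(p,q)=1,
the crossing number is min(p*(q-1), q*(p-1)).
p*(q-1) = 14*78 = 1092
q*(p-1) = 79*13 = 1027
min(1092, 1027) = 1027

1027


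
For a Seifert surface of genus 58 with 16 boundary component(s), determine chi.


chi = 2 - 2g - b
= 2 - 2*58 - 16
= 2 - 116 - 16 = -130

-130


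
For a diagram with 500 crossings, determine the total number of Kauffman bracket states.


Each crossing contributes 2 choices (A-smoothing or B-smoothing).
Total states = 2^500 = 3273390607896141870013189696827599152216642046043064789483291368096133796404674554883270092325904157150886684127560071009217256545885393053328527589376

3273390607896141870013189696827599152216642046043064789483291368096133796404674554883270092325904157150886684127560071009217256545885393053328527589376


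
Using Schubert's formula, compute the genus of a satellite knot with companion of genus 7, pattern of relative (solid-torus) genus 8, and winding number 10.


Schubert: g(satellite) = g_rel(pattern) + |winding| * g(companion),
where g_rel(pattern) is the genus of the pattern relative to the solid torus.
= 8 + 10 * 7
= 8 + 70 = 78

78


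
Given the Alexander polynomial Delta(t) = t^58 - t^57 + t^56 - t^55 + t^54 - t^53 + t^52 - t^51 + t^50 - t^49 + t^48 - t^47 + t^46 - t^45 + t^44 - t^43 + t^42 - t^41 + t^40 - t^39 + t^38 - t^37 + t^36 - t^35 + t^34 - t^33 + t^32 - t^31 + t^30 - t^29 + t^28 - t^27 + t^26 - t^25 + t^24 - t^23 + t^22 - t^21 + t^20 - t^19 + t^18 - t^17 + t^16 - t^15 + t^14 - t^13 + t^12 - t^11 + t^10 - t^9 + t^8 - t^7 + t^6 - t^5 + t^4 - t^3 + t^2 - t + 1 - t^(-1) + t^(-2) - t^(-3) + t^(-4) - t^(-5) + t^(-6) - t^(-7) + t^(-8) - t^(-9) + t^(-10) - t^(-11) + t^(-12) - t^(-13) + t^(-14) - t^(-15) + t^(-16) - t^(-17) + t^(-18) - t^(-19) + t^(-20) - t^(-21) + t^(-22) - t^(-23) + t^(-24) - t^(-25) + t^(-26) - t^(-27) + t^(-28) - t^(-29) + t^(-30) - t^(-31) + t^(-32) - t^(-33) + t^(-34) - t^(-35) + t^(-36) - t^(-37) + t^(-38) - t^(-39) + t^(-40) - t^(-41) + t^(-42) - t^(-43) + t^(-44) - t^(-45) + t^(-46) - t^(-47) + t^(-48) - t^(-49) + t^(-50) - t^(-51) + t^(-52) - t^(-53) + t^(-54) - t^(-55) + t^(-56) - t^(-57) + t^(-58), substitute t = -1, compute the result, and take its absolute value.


Step 1: The polynomial has 117 terms with alternating signs, exponents from 58 down to -58.
Step 2: Substitute t = -1. The i-th term has coefficient (-1)^i and exponent (m-i),
  so its value is (-1)^i * (-1)^(m-i) = (-1)^m = 1 for every i.
Step 3: All 117 terms equal 1, so Delta(-1) = 117 * (1) = 117
Step 4: |Delta(-1)| = 117

117


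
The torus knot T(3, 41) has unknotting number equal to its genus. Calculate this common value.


For a torus knot T(p,q), both the unknotting number and genus equal (p-1)(q-1)/2.
= (3-1)(41-1)/2
= 2*40/2
= 80/2 = 40

40


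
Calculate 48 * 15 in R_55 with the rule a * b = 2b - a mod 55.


48 * 15 = 2*15 - 48 mod 55
= 30 - 48 mod 55
= -18 mod 55 = 37

37


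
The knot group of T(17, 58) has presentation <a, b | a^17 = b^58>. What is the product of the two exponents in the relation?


The relation is a^17 = b^58.
Product of exponents = 17 * 58
= 986

986


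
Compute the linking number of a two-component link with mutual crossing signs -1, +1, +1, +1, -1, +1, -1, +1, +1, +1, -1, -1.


Step 1: Count positive crossings: 7
Step 2: Count negative crossings: 5
Step 3: Sum of signs = 7 - 5 = 2
Step 4: Linking number = sum/2 = 2/2 = 1

1


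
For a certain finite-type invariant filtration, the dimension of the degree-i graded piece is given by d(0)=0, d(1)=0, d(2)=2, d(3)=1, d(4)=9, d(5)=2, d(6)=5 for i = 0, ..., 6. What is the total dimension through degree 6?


Total dimension = d(0) + d(1) + ... + d(6)
= 0 + 0 + 2 + 1 + 9 + 2 + 5
= 19

19


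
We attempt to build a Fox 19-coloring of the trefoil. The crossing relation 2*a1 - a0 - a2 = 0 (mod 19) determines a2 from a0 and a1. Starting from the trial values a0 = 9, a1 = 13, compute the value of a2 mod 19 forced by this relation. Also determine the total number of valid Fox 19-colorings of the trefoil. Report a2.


Step 1: Apply the given crossing relation 2*a1 - a0 - a2 = 0 (mod 19).
  a2 = 2*a1 - a0 mod 19
  a2 = 2*13 - 9 mod 19
  a2 = 26 - 9 mod 19
  a2 = 17 mod 19 = 17
Step 2: The trefoil has determinant 3.
  Number of Fox p-colorings (p prime) is p^2 if p = 3, else p.
  Since 19 does not divide 3, only trivial (constant) colorings exist.
  (So the trial a0 = 9, a1 = 13 with a0 != a1 does NOT extend to a valid coloring of the whole trefoil: the other two crossing relations require 3*(a1 - a0) = 0 (mod 19), which fails.)
  Total colorings = 19
Step 3: a2 = 17, total Fox 19-colorings = 19

17


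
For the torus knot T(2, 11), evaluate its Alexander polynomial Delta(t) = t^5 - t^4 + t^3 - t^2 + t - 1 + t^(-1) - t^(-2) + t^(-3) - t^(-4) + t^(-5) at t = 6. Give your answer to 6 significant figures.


Substituting t = 6 into Delta(t) = t^5 - t^4 + t^3 - t^2 + t - 1 + t^(-1) - t^(-2) + t^(-3) - t^(-4) + t^(-5):
Term values: (7776) + (-1296) + (216) + (-36) + (6) + (-1) + (0.166667) + (-0.0277778) + (0.00462963) + (-0.000771605) + (0.000128601)
Sum = 6665.142876
Rounded to 6 significant figures: 6665.14

6665.14


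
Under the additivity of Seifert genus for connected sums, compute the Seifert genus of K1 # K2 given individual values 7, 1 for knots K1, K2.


The Seifert genus is additive under connected sum.
Seifert genus(K1 # K2) = (7) + (1)
= 8

8


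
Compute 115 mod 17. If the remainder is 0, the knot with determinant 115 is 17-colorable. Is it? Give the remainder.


Step 1: A knot is p-colorable if and only if p divides its determinant.
Step 2: Compute 115 mod 17.
115 = 6 * 17 + 13
Step 3: 115 mod 17 = 13
Step 4: The knot is 17-colorable: no

13


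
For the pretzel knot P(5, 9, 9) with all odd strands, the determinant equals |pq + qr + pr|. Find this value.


Step 1: Compute pq + qr + pr.
pq = 5*9 = 45
qr = 9*9 = 81
pr = 5*9 = 45
pq + qr + pr = 45 + 81 + 45 = 171
Step 2: Take absolute value.
det(P(5,9,9)) = |171| = 171

171


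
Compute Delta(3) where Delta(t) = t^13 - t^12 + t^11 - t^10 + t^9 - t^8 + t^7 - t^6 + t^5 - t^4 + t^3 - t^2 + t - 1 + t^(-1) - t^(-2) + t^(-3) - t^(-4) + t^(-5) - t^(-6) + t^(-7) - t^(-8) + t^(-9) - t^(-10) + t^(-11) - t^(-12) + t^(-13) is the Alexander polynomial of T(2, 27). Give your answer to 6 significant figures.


Substituting t = 3 into Delta(t) = t^13 - t^12 + t^11 - t^10 + t^9 - t^8 + t^7 - t^6 + t^5 - t^4 + t^3 - t^2 + t - 1 + t^(-1) - t^(-2) + t^(-3) - t^(-4) + t^(-5) - t^(-6) + t^(-7) - t^(-8) + t^(-9) - t^(-10) + t^(-11) - t^(-12) + t^(-13):
Term values: (1594323) + (-531441) + (177147) + (-59049) + (19683) + (-6561) + (2187) + (-729) + (243) + (-81) + (27) + (-9) + (3) + (-1) + (0.333333) + (-0.111111) + (0.037037) + (-0.0123457) + (0.00411523) + (-0.00137174) + (0.000457247) + (-0.000152416) + (5.08053e-05) + (-1.69351e-05) + (5.64503e-06) + (-1.88168e-06) + (6.27225e-07)
Sum = 1195742.25
Rounded to 6 significant figures: 1.19574e+06

1.19574e+06


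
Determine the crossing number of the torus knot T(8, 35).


For a torus knot T(p, q) with gcd(p,q)=1,
the crossing number is min(p*(q-1), q*(p-1)).
p*(q-1) = 8*34 = 272
q*(p-1) = 35*7 = 245
min(272, 245) = 245

245


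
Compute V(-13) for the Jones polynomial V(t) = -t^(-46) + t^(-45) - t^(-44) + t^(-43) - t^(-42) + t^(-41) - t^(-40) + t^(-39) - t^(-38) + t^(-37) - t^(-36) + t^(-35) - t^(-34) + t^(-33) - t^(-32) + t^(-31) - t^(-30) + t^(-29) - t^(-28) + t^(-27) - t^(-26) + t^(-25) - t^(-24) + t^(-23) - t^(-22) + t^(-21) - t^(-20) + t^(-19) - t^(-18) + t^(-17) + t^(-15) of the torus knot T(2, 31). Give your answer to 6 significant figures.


Substituting t = -13 into V(t) = -t^(-46) + t^(-45) - t^(-44) + t^(-43) - t^(-42) + t^(-41) - t^(-40) + t^(-39) - t^(-38) + t^(-37) - t^(-36) + t^(-35) - t^(-34) + t^(-33) - t^(-32) + t^(-31) - t^(-30) + t^(-29) - t^(-28) + t^(-27) - t^(-26) + t^(-25) - t^(-24) + t^(-23) - t^(-22) + t^(-21) - t^(-20) + t^(-19) - t^(-18) + t^(-17) + t^(-15):
  (-)t^(-46) = -5.73596e-52
  (+)t^(-45) = -7.45674e-51
  (-)t^(-44) = -9.69377e-50
  (+)t^(-43) = -1.26019e-48
  (-)t^(-42) = -1.63825e-47
  (+)t^(-41) = -2.12972e-46
  (-)t^(-40) = -2.76864e-45
  (+)t^(-39) = -3.59923e-44
  (-)t^(-38) = -4.679e-43
  (+)t^(-37) = -6.08269e-42
  (-)t^(-36) = -7.9075e-41
  (+)t^(-35) = -1.02798e-39
  (-)t^(-34) = -1.33637e-38
  (+)t^(-33) = -1.73728e-37
  (-)t^(-32) = -2.25846e-36
  (+)t^(-31) = -2.936e-35
  (-)t^(-30) = -3.8168e-34
  (+)t^(-29) = -4.96184e-33
  (-)t^(-28) = -6.45039e-32
  (+)t^(-27) = -8.38551e-31
  (-)t^(-26) = -1.09012e-29
  (+)t^(-25) = -1.41715e-28
  (-)t^(-24) = -1.8423e-27
  (+)t^(-23) = -2.39499e-26
  (-)t^(-22) = -3.11348e-25
  (+)t^(-21) = -4.04753e-24
  (-)t^(-20) = -5.26178e-23
  (+)t^(-19) = -6.84032e-22
  (-)t^(-18) = -8.89241e-21
  (+)t^(-17) = -1.15601e-19
  (+)t^(-15) = -1.95366e-17
Sum = (-5.73596e-52) + (-7.45674e-51) + (-9.69377e-50) + (-1.26019e-48) + (-1.63825e-47) + (-2.12972e-46) + (-2.76864e-45) + (-3.59923e-44) + (-4.679e-43) + (-6.08269e-42) + (-7.9075e-41) + (-1.02798e-39) + (-1.33637e-38) + (-1.73728e-37) + (-2.25846e-36) + (-2.936e-35) + (-3.8168e-34) + (-4.96184e-33) + (-6.45039e-32) + (-8.38551e-31) + (-1.09012e-29) + (-1.41715e-28) + (-1.8423e-27) + (-2.39499e-26) + (-3.11348e-25) + (-4.04753e-24) + (-5.26178e-23) + (-6.84032e-22) + (-8.89241e-21) + (-1.15601e-19) + (-1.95366e-17)
= -1.96618677e-17
Rounded to 6 significant figures: -1.96619e-17

-1.96619e-17


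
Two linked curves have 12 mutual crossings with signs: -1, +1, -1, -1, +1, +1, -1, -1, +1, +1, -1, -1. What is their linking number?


Step 1: Count positive crossings: 5
Step 2: Count negative crossings: 7
Step 3: Sum of signs = 5 - 7 = -2
Step 4: Linking number = sum/2 = -2/2 = -1

-1


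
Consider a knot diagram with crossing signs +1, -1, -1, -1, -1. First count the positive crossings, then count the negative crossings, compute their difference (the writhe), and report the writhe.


Step 1: Count positive crossings (+1).
Positive crossings: 1
Step 2: Count negative crossings (-1).
Negative crossings: 4
Step 3: Writhe = (positive) - (negative)
w = 1 - 4 = -3
Step 4: |w| = 3, and w is negative

-3


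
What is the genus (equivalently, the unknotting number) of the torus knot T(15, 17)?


For a torus knot T(p,q), both the unknotting number and genus equal (p-1)(q-1)/2.
= (15-1)(17-1)/2
= 14*16/2
= 224/2 = 112

112


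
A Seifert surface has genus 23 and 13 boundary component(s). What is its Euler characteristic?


chi = 2 - 2g - b
= 2 - 2*23 - 13
= 2 - 46 - 13 = -57

-57


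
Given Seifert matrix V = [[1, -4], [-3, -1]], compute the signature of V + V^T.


Step 1: V + V^T = [[2, -7], [-7, -2]]
Step 2: trace = 0, det = -53
Step 3: Discriminant = 0^2 - 4*(-53) = 212
Step 4: Eigenvalues: 7.28011, -7.28011
Step 5: Signature = (# positive eigenvalues) - (# negative eigenvalues) = 0

0


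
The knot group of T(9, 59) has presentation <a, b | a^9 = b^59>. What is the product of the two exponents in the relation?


The relation is a^9 = b^59.
Product of exponents = 9 * 59
= 531

531


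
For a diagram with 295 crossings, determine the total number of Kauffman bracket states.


Each crossing contributes 2 choices (A-smoothing or B-smoothing).
Total states = 2^295 = 63657374260452690195888927762793067532858387302060507832379389042324415617604272068231168

63657374260452690195888927762793067532858387302060507832379389042324415617604272068231168


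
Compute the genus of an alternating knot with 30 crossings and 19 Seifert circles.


For alternating knots, g = (c - s + 1)/2.
= (30 - 19 + 1)/2
= 12/2 = 6

6


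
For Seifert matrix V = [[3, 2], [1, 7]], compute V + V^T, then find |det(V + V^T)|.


Step 1: Form V + V^T where V = [[3, 2], [1, 7]]
  V^T = [[3, 1], [2, 7]]
  V + V^T = [[6, 3], [3, 14]]
Step 2: det(V + V^T) = 6*14 - 3*3
  = 84 - 9 = 75
Step 3: Knot determinant = |det(V + V^T)| = |75| = 75

75


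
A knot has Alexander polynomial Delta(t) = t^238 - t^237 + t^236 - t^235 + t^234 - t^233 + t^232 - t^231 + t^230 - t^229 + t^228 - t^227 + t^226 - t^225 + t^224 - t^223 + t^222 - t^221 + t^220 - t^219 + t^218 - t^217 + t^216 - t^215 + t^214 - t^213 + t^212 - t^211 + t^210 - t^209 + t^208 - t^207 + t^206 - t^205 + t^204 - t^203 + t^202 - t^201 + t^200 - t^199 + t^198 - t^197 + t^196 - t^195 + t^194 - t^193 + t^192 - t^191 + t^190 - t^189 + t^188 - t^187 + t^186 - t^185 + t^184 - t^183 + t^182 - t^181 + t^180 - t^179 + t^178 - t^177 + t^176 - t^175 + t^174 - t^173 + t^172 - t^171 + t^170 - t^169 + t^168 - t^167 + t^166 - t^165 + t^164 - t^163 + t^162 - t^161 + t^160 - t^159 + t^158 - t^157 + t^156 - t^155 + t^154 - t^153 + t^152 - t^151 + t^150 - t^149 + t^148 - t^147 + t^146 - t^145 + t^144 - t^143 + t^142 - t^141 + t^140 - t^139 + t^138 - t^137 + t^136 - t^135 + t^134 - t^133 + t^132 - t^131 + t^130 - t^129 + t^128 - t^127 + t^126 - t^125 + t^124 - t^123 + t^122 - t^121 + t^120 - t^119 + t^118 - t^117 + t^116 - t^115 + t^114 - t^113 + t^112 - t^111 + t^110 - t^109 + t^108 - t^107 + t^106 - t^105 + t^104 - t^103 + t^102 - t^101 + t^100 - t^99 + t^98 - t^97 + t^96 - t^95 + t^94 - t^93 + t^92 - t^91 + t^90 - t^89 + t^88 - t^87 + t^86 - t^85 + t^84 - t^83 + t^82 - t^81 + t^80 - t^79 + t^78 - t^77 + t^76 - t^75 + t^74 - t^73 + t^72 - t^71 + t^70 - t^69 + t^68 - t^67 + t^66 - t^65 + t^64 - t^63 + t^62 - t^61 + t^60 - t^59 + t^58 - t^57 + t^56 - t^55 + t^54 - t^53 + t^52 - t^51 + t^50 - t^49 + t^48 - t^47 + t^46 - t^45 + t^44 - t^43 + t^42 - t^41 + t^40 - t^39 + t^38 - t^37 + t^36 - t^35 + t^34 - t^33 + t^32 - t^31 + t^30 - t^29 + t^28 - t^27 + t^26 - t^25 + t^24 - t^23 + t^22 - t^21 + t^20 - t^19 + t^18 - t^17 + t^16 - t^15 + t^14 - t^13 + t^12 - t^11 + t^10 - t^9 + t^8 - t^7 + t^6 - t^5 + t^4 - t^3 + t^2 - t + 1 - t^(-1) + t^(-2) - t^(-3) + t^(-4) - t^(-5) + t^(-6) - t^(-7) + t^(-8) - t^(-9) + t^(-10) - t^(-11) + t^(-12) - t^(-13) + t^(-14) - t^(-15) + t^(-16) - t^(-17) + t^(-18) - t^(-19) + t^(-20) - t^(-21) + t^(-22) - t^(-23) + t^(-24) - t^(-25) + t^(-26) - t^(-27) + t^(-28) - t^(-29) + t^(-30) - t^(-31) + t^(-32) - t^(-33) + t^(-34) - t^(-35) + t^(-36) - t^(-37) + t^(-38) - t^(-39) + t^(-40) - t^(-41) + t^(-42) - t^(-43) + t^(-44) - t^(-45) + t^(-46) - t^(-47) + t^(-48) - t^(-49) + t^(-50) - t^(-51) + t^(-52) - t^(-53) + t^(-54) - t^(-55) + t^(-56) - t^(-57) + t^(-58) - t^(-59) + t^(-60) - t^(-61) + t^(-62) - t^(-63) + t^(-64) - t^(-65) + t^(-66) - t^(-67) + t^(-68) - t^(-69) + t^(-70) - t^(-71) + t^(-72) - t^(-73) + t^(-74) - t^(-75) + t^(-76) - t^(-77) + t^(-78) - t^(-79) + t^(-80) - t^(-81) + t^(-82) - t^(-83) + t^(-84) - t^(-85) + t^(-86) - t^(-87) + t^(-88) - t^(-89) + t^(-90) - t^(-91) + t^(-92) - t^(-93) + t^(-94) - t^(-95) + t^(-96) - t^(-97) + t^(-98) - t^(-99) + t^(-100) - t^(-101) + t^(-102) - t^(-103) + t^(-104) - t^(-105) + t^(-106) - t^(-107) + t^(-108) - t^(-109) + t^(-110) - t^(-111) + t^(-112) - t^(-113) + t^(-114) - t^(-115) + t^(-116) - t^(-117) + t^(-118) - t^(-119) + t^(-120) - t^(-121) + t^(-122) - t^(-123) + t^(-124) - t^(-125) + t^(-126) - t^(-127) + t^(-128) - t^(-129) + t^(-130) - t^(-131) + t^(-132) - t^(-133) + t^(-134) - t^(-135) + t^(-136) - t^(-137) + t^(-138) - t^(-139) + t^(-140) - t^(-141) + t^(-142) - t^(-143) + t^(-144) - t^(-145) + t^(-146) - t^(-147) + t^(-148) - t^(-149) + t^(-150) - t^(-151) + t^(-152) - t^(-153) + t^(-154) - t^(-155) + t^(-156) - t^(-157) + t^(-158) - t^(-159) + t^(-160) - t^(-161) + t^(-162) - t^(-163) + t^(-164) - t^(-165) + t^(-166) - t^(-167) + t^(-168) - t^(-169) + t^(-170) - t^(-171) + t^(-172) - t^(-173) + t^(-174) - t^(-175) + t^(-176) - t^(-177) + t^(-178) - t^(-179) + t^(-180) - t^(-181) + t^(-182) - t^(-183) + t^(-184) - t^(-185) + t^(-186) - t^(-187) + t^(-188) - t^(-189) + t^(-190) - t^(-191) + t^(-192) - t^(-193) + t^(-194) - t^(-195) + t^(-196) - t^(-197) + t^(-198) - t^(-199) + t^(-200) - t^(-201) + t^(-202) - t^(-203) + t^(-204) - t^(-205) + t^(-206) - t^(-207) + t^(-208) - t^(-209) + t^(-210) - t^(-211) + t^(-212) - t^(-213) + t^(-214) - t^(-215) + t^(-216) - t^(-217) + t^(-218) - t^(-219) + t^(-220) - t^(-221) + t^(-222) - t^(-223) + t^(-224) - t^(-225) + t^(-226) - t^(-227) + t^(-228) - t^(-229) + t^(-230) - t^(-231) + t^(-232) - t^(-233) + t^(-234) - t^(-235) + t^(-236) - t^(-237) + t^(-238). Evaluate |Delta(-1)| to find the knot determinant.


Step 1: The polynomial has 477 terms with alternating signs, exponents from 238 down to -238.
Step 2: Substitute t = -1. The i-th term has coefficient (-1)^i and exponent (m-i),
  so its value is (-1)^i * (-1)^(m-i) = (-1)^m = 1 for every i.
Step 3: All 477 terms equal 1, so Delta(-1) = 477 * (1) = 477
Step 4: |Delta(-1)| = 477

477


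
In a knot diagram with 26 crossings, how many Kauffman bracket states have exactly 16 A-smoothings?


We choose which 16 of 26 crossings get A-smoothings.
C(26, 16) = 26! / (16! * 10!)
= 5311735

5311735


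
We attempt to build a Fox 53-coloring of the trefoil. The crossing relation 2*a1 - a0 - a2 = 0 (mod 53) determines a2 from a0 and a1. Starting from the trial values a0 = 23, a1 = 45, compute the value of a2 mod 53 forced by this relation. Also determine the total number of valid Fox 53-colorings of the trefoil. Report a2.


Step 1: Apply the given crossing relation 2*a1 - a0 - a2 = 0 (mod 53).
  a2 = 2*a1 - a0 mod 53
  a2 = 2*45 - 23 mod 53
  a2 = 90 - 23 mod 53
  a2 = 67 mod 53 = 14
Step 2: The trefoil has determinant 3.
  Number of Fox p-colorings (p prime) is p^2 if p = 3, else p.
  Since 53 does not divide 3, only trivial (constant) colorings exist.
  (So the trial a0 = 23, a1 = 45 with a0 != a1 does NOT extend to a valid coloring of the whole trefoil: the other two crossing relations require 3*(a1 - a0) = 0 (mod 53), which fails.)
  Total colorings = 53
Step 3: a2 = 14, total Fox 53-colorings = 53

14


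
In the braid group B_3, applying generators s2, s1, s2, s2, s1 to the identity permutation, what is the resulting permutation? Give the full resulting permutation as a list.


Starting with identity [1, 2, 3].
Apply generators in sequence:
  After s2: [1, 3, 2]
  After s1: [3, 1, 2]
  After s2: [3, 2, 1]
  After s2: [3, 1, 2]
  After s1: [1, 3, 2]
Final permutation: [1, 3, 2]

[1, 3, 2]


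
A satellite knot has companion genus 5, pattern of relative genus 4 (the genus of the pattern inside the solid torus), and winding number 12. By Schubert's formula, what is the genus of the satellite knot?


Schubert: g(satellite) = g_rel(pattern) + |winding| * g(companion),
where g_rel(pattern) is the genus of the pattern relative to the solid torus.
= 4 + 12 * 5
= 4 + 60 = 64

64


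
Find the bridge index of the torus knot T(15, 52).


The bridge number of T(p,q) is min(p,q).
min(15, 52) = 15

15


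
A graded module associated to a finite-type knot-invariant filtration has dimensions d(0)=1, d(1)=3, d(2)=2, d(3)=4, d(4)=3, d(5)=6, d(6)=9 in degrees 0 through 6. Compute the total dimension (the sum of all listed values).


Total dimension = d(0) + d(1) + ... + d(6)
= 1 + 3 + 2 + 4 + 3 + 6 + 9
= 28

28


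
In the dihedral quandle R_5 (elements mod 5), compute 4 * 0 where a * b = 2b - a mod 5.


4 * 0 = 2*0 - 4 mod 5
= 0 - 4 mod 5
= -4 mod 5 = 1

1


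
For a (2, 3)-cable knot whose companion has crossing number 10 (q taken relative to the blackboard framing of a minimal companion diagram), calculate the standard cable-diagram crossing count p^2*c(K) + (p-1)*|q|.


Step 1: Each of the c(K) crossings of the companion diagram becomes p*p = p^2 crossings among the p parallel strands, and each of the |q| twists s_1 s_2 ... s_(p-1) adds (p-1) crossings.
  Crossings = p^2 * c(K) + (p-1)*|q|
Step 2: = 2^2 * 10 + (2-1)*3
Step 3: = 4*10 + 1*3
Step 4: = 40 + 3 = 43

43


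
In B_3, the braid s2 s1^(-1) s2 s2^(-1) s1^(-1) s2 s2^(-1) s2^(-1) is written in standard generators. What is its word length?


The word length counts the number of generators (including inverses).
Listing each generator: s2, s1^(-1), s2, s2^(-1), s1^(-1), s2, s2^(-1), s2^(-1)
There are 8 generators in this braid word.

8


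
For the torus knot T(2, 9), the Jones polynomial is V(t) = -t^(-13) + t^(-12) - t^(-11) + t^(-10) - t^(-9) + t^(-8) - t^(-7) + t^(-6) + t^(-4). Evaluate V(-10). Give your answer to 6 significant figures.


Substituting t = -10 into V(t) = -t^(-13) + t^(-12) - t^(-11) + t^(-10) - t^(-9) + t^(-8) - t^(-7) + t^(-6) + t^(-4):
  (-)t^(-13) = 1e-13
  (+)t^(-12) = 1e-12
  (-)t^(-11) = 1e-11
  (+)t^(-10) = 1e-10
  (-)t^(-9) = 1e-09
  (+)t^(-8) = 1e-08
  (-)t^(-7) = 1e-07
  (+)t^(-6) = 1e-06
  (+)t^(-4) = 0.0001
Sum = (1e-13) + (1e-12) + (1e-11) + (1e-10) + (1e-09) + (1e-08) + (1e-07) + (1e-06) + (0.0001)
= 0.0001011111111
Rounded to 6 significant figures: 0.000101111

0.000101111


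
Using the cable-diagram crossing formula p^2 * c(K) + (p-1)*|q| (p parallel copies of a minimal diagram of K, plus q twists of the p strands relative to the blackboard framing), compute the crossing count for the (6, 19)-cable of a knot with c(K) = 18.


Step 1: Each of the c(K) crossings of the companion diagram becomes p*p = p^2 crossings among the p parallel strands, and each of the |q| twists s_1 s_2 ... s_(p-1) adds (p-1) crossings.
  Crossings = p^2 * c(K) + (p-1)*|q|
Step 2: = 6^2 * 18 + (6-1)*19
Step 3: = 36*18 + 5*19
Step 4: = 648 + 95 = 743

743


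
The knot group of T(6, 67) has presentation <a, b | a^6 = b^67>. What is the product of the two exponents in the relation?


The relation is a^6 = b^67.
Product of exponents = 6 * 67
= 402

402


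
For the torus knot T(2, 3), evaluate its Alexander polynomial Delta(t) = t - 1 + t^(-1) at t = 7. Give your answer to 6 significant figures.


Substituting t = 7 into Delta(t) = t - 1 + t^(-1):
Term values: (7) + (-1) + (0.142857)
Sum = 6.142857143
Rounded to 6 significant figures: 6.14286

6.14286


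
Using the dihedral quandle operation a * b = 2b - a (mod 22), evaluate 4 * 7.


4 * 7 = 2*7 - 4 mod 22
= 14 - 4 mod 22
= 10 mod 22 = 10

10


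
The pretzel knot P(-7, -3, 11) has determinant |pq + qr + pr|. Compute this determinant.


Step 1: Compute pq + qr + pr.
pq = (-7)*(-3) = 21
qr = (-3)*11 = -33
pr = (-7)*11 = -77
pq + qr + pr = 21 + (-33) + (-77) = -89
Step 2: Take absolute value.
det(P(-7,-3,11)) = |-89| = 89

89


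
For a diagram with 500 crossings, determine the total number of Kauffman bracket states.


Each crossing contributes 2 choices (A-smoothing or B-smoothing).
Total states = 2^500 = 3273390607896141870013189696827599152216642046043064789483291368096133796404674554883270092325904157150886684127560071009217256545885393053328527589376

3273390607896141870013189696827599152216642046043064789483291368096133796404674554883270092325904157150886684127560071009217256545885393053328527589376


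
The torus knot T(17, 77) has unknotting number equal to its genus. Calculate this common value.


For a torus knot T(p,q), both the unknotting number and genus equal (p-1)(q-1)/2.
= (17-1)(77-1)/2
= 16*76/2
= 1216/2 = 608

608


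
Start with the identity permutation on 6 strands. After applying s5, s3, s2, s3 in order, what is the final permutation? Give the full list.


Starting with identity [1, 2, 3, 4, 5, 6].
Apply generators in sequence:
  After s5: [1, 2, 3, 4, 6, 5]
  After s3: [1, 2, 4, 3, 6, 5]
  After s2: [1, 4, 2, 3, 6, 5]
  After s3: [1, 4, 3, 2, 6, 5]
Final permutation: [1, 4, 3, 2, 6, 5]

[1, 4, 3, 2, 6, 5]


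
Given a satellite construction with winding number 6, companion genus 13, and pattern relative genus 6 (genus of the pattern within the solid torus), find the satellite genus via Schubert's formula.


Schubert: g(satellite) = g_rel(pattern) + |winding| * g(companion),
where g_rel(pattern) is the genus of the pattern relative to the solid torus.
= 6 + 6 * 13
= 6 + 78 = 84

84


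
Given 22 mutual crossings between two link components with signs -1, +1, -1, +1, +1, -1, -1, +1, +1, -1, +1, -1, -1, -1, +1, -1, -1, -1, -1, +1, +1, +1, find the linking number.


Step 1: Count positive crossings: 10
Step 2: Count negative crossings: 12
Step 3: Sum of signs = 10 - 12 = -2
Step 4: Linking number = sum/2 = -2/2 = -1

-1


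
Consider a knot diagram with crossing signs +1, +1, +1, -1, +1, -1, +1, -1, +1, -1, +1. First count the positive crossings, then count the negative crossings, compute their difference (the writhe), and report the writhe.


Step 1: Count positive crossings (+1).
Positive crossings: 7
Step 2: Count negative crossings (-1).
Negative crossings: 4
Step 3: Writhe = (positive) - (negative)
w = 7 - 4 = 3
Step 4: |w| = 3, and w is positive

3


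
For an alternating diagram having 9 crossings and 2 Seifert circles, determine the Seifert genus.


For alternating knots, g = (c - s + 1)/2.
= (9 - 2 + 1)/2
= 8/2 = 4

4


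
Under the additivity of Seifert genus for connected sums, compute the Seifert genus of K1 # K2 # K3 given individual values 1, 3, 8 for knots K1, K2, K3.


The Seifert genus is additive under connected sum.
Seifert genus(K1 # K2 # K3) = (1) + (3) + (8)
= 12

12


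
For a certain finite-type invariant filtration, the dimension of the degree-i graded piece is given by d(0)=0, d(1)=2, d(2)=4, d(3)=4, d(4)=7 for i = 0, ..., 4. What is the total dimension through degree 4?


Total dimension = d(0) + d(1) + ... + d(4)
= 0 + 2 + 4 + 4 + 7
= 17

17


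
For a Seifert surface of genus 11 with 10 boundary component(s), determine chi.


chi = 2 - 2g - b
= 2 - 2*11 - 10
= 2 - 22 - 10 = -30

-30


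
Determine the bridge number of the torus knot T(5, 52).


The bridge number of T(p,q) is min(p,q).
min(5, 52) = 5

5


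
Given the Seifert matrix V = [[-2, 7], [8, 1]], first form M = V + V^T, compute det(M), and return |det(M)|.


Step 1: Form V + V^T where V = [[-2, 7], [8, 1]]
  V^T = [[-2, 8], [7, 1]]
  V + V^T = [[-4, 15], [15, 2]]
Step 2: det(V + V^T) = (-4)*2 - 15*15
  = -8 - 225 = -233
Step 3: Knot determinant = |det(V + V^T)| = |-233| = 233

233


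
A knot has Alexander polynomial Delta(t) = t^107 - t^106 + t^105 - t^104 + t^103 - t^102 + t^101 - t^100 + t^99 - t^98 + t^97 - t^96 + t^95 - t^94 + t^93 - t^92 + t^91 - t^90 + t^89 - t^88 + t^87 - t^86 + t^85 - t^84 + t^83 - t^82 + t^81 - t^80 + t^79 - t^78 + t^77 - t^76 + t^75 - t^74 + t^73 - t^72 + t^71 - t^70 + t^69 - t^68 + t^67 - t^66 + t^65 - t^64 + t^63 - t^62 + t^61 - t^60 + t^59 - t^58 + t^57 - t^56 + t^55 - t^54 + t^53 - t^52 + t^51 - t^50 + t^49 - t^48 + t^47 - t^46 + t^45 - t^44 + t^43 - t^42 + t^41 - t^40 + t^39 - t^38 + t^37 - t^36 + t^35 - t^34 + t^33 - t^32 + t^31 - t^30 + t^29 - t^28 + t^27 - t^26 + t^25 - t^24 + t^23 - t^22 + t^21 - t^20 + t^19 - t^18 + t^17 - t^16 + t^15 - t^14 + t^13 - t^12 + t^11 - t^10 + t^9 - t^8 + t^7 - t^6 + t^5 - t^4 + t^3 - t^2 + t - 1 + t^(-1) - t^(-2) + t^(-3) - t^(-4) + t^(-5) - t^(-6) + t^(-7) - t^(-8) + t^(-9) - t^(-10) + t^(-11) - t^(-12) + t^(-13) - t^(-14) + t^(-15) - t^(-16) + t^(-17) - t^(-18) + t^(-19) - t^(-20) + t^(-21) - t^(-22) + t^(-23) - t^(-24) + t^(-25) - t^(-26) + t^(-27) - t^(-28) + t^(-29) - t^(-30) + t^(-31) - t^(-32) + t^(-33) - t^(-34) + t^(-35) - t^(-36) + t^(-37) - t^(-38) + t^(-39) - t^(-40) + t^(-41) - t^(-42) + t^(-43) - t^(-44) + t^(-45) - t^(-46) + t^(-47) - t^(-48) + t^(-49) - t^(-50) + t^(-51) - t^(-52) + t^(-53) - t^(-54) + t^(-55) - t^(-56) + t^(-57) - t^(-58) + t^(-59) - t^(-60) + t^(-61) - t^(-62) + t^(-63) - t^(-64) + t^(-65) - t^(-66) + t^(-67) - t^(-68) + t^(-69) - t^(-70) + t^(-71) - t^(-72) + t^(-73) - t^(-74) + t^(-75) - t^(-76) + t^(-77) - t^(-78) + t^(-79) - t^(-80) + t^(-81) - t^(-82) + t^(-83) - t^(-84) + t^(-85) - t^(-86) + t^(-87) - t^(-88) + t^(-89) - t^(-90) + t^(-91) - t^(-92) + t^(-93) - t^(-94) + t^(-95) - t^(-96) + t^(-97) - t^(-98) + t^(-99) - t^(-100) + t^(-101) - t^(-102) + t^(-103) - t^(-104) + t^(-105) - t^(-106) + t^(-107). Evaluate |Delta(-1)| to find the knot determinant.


Step 1: The polynomial has 215 terms with alternating signs, exponents from 107 down to -107.
Step 2: Substitute t = -1. The i-th term has coefficient (-1)^i and exponent (m-i),
  so its value is (-1)^i * (-1)^(m-i) = (-1)^m = -1 for every i.
Step 3: All 215 terms equal -1, so Delta(-1) = 215 * (-1) = -215
Step 4: |Delta(-1)| = 215

215


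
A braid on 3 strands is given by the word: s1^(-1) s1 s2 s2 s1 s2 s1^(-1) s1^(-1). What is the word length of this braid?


The word length counts the number of generators (including inverses).
Listing each generator: s1^(-1), s1, s2, s2, s1, s2, s1^(-1), s1^(-1)
There are 8 generators in this braid word.

8


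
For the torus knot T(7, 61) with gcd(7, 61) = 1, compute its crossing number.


For a torus knot T(p, q) with gcd(p,q)=1,
the crossing number is min(p*(q-1), q*(p-1)).
p*(q-1) = 7*60 = 420
q*(p-1) = 61*6 = 366
min(420, 366) = 366

366


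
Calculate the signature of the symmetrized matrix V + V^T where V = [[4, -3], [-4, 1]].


Step 1: V + V^T = [[8, -7], [-7, 2]]
Step 2: trace = 10, det = -33
Step 3: Discriminant = 10^2 - 4*(-33) = 232
Step 4: Eigenvalues: 12.6158, -2.61577
Step 5: Signature = (# positive eigenvalues) - (# negative eigenvalues) = 0

0


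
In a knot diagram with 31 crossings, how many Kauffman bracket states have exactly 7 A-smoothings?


We choose which 7 of 31 crossings get A-smoothings.
C(31, 7) = 31! / (7! * 24!)
= 2629575

2629575


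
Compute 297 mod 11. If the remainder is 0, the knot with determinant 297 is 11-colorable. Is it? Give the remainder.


Step 1: A knot is p-colorable if and only if p divides its determinant.
Step 2: Compute 297 mod 11.
297 = 27 * 11 + 0
Step 3: 297 mod 11 = 0
Step 4: The knot is 11-colorable: yes

0


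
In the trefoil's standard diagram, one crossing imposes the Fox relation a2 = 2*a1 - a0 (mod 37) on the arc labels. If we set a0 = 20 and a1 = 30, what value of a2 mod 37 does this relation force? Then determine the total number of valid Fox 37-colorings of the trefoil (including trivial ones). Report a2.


Step 1: Apply the given crossing relation 2*a1 - a0 - a2 = 0 (mod 37).
  a2 = 2*a1 - a0 mod 37
  a2 = 2*30 - 20 mod 37
  a2 = 60 - 20 mod 37
  a2 = 40 mod 37 = 3
Step 2: The trefoil has determinant 3.
  Number of Fox p-colorings (p prime) is p^2 if p = 3, else p.
  Since 37 does not divide 3, only trivial (constant) colorings exist.
  (So the trial a0 = 20, a1 = 30 with a0 != a1 does NOT extend to a valid coloring of the whole trefoil: the other two crossing relations require 3*(a1 - a0) = 0 (mod 37), which fails.)
  Total colorings = 37
Step 3: a2 = 3, total Fox 37-colorings = 37

3


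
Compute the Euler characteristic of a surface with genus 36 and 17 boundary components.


chi = 2 - 2g - b
= 2 - 2*36 - 17
= 2 - 72 - 17 = -87

-87


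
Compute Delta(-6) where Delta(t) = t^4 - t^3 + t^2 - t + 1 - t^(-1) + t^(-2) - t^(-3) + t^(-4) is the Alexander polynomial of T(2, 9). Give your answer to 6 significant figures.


Substituting t = -6 into Delta(t) = t^4 - t^3 + t^2 - t + 1 - t^(-1) + t^(-2) - t^(-3) + t^(-4):
Term values: (1296) + (216) + (36) + (6) + (1) + (0.166667) + (0.0277778) + (0.00462963) + (0.000771605)
Sum = 1555.199846
Rounded to 6 significant figures: 1555.2

1555.2


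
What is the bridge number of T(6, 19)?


The bridge number of T(p,q) is min(p,q).
min(6, 19) = 6

6


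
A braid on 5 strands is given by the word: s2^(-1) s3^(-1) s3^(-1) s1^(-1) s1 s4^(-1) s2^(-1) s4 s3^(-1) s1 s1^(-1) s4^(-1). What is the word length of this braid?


The word length counts the number of generators (including inverses).
Listing each generator: s2^(-1), s3^(-1), s3^(-1), s1^(-1), s1, s4^(-1), s2^(-1), s4, s3^(-1), s1, s1^(-1), s4^(-1)
There are 12 generators in this braid word.

12
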